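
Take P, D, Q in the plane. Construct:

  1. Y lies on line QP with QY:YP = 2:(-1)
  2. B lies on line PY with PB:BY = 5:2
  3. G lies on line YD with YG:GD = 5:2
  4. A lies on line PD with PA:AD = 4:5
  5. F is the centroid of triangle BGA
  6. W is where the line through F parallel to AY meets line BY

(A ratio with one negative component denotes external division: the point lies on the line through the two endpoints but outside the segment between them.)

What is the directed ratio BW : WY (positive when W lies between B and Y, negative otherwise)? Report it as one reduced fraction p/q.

BW:WY = -41/17

Work in coordinates with P = (0, 0), D = (1, 0), Q = (0, 1).
1. Y lies on line QP with QY:YP = 2:(-1) ⇒ Y = (0, -1)
2. B lies on line PY with PB:BY = 5:2 ⇒ B = (0, -5/7)
3. G lies on line YD with YG:GD = 5:2 ⇒ G = (5/7, -2/7)
4. A lies on line PD with PA:AD = 4:5 ⇒ A = (4/9, 0)
5. F is the centroid of triangle BGA ⇒ F = (73/189, -1/3)
6. W is where the line through F parallel to AY meets line BY ⇒ W = (0, -101/84)
W = B + t·(Y−B) with t = 41/24, so BW:WY = t:(1−t) = 41/24:-17/24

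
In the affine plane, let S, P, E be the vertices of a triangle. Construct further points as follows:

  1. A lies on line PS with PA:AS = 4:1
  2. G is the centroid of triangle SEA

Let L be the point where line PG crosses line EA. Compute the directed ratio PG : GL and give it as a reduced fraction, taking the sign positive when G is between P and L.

Work in coordinates with S = (0, 0), P = (1, 0), E = (0, 1).
1. A lies on line PS with PA:AS = 4:1 ⇒ A = (1/5, 0)
2. G is the centroid of triangle SEA ⇒ G = (1/15, 1/3)
line PG meets EA at L = (9/65, 4/13)
G = P + t·(L−P) with t = 13/12, so PG:GL = 13/12:-1/12

PG:GL = -13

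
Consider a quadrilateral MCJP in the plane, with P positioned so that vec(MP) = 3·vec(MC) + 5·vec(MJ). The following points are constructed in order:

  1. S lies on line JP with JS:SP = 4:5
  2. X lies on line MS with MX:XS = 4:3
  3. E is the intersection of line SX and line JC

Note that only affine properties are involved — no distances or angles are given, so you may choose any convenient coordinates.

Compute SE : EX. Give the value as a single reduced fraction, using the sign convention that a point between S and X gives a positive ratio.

Assign M = (0, 0), C = (1, 0), J = (0, 1), P = (3, 5) — the answer is frame-independent, so this choice is without loss of generality.
1. S lies on line JP with JS:SP = 4:5 ⇒ S = (4/3, 25/9)
2. X lies on line MS with MX:XS = 4:3 ⇒ X = (16/21, 100/63)
3. E is the intersection of line SX and line JC ⇒ E = (12/37, 25/37)
E = S + t·(X−S) with t = 196/111, so SE:EX = t:(1−t) = 196/111:-85/111

SE:EX = -196/85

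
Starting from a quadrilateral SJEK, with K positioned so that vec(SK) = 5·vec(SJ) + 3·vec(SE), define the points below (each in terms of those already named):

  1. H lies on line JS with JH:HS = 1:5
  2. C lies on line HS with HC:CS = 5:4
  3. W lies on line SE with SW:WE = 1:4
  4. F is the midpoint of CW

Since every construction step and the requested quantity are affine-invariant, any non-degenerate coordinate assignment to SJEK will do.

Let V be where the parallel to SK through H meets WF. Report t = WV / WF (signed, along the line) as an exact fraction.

Choose coordinates S = (0, 0), J = (1, 0), E = (0, 1), K = (5, 3).
1. H lies on line JS with JH:HS = 1:5 ⇒ H = (5/6, 0)
2. C lies on line HS with HC:CS = 5:4 ⇒ C = (10/27, 0)
3. W lies on line SE with SW:WE = 1:4 ⇒ W = (0, 1/5)
4. F is the midpoint of CW ⇒ F = (5/27, 1/10)
through H parallel to SK: direction (5, 3); meets WF at V = (35/57, -5/38)
V = W + t·(F−W) with t = 63/19

t = 63/19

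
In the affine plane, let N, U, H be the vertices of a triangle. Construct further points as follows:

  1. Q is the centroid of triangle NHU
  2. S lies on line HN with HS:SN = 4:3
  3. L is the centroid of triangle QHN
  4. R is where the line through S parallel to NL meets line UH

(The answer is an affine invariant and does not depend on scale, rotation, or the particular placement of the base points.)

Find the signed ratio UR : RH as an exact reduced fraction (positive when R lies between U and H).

UR:RH = 31/4

Set N = (0, 0), U = (1, 0), H = (0, 1); any affine frame gives the same invariant.
1. Q is the centroid of triangle NHU ⇒ Q = (1/3, 1/3)
2. S lies on line HN with HS:SN = 4:3 ⇒ S = (0, 3/7)
3. L is the centroid of triangle QHN ⇒ L = (1/9, 4/9)
4. R is where the line through S parallel to NL meets line UH ⇒ R = (4/35, 31/35)
R = U + t·(H−U) with t = 31/35, so UR:RH = t:(1−t) = 31/35:4/35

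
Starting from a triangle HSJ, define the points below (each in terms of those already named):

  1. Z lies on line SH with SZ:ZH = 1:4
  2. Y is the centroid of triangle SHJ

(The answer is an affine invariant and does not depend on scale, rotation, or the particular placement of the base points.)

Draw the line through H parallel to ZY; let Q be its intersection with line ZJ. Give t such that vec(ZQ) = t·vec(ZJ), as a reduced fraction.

t = -4/3

Work in coordinates with H = (0, 0), S = (1, 0), J = (0, 1).
1. Z lies on line SH with SZ:ZH = 1:4 ⇒ Z = (4/5, 0)
2. Y is the centroid of triangle SHJ ⇒ Y = (1/3, 1/3)
through H parallel to ZY: direction (-7/15, 1/3); meets ZJ at Q = (28/15, -4/3)
Q = Z + t·(J−Z) with t = -4/3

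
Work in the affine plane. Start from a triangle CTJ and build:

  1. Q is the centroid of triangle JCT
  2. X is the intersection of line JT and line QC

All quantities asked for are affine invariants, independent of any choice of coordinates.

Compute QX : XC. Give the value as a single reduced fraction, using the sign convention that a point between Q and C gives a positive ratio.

Set C = (0, 0), T = (1, 0), J = (0, 1); any affine frame gives the same invariant.
1. Q is the centroid of triangle JCT ⇒ Q = (1/3, 1/3)
2. X is the intersection of line JT and line QC ⇒ X = (1/2, 1/2)
X = Q + t·(C−Q) with t = -1/2, so QX:XC = t:(1−t) = -1/2:3/2

QX:XC = -1/3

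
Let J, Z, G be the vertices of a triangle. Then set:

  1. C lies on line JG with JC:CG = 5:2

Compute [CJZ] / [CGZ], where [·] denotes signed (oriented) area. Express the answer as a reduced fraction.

[CJZ]:[CGZ] = -5/2

Choose coordinates J = (0, 0), Z = (1, 0), G = (0, 1).
1. C lies on line JG with JC:CG = 5:2 ⇒ C = (0, 5/7)
2·[CJZ] = 5/7, 2·[CGZ] = -2/7
[CJZ]:[CGZ] = 5/7:-2/7 = -5/2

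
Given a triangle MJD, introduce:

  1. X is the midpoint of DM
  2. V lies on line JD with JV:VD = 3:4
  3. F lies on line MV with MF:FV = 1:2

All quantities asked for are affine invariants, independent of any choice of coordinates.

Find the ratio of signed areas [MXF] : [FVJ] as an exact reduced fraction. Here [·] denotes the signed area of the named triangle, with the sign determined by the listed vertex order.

Set M = (0, 0), J = (1, 0), D = (0, 1); any affine frame gives the same invariant.
1. X is the midpoint of DM ⇒ X = (0, 1/2)
2. V lies on line JD with JV:VD = 3:4 ⇒ V = (4/7, 3/7)
3. F lies on line MV with MF:FV = 1:2 ⇒ F = (4/21, 1/7)
2·[MXF] = -2/21, 2·[FVJ] = -2/7
[MXF]:[FVJ] = -2/21:-2/7 = 1/3

[MXF]:[FVJ] = 1/3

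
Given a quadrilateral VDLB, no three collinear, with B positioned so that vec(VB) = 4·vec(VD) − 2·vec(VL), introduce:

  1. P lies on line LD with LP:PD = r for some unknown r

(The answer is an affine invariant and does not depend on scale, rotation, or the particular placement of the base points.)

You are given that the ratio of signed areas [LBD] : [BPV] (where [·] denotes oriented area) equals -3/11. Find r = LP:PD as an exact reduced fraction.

r = 1/5

Work in coordinates with V = (0, 0), D = (1, 0), L = (0, 1), B = (4, -2).
1. With LP:PD = r, write λ = r/(r+1) so P = L + λ·(D−L); P is affine-linear in λ
Every point depending on P is an affine combination of P and λ-independent points, so each such coordinate is linear in λ; the λ² term in each signed area is a multiple of (D−L)×(D−L) = 0, so 2·[LBD] and 2·[BPV] are each linear in λ. Evaluating at λ=0 and λ=1:
  2·[LBD] = -1,   2·[BPV] = -2·λ + 4
So [LBD]:[BPV] = (-1) / (-2·λ + 4). Setting this equal to -3/11:
  -1 = -3/11·(-2·λ + 4)  ⇒  λ = 1/6
Then r = λ/(1−λ) = (1/6)/(5/6) = 1/5. Check: with r = 1/5, P = (1/6, 5/6) and [LBD]:[BPV] = -3/11 as required.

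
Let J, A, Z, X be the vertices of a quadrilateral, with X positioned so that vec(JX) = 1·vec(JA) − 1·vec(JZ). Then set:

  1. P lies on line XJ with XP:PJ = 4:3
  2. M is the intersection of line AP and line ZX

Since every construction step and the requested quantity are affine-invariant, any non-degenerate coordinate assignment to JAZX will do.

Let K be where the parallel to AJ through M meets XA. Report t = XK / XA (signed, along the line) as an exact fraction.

t = 8/11

Assign J = (0, 0), A = (1, 0), Z = (0, 1), X = (1, -1) — the answer is frame-independent, so this choice is without loss of generality.
1. P lies on line XJ with XP:PJ = 4:3 ⇒ P = (3/7, -3/7)
2. M is the intersection of line AP and line ZX ⇒ M = (7/11, -3/11)
through M parallel to AJ: direction (-1, 0); meets XA at K = (1, -3/11)
K = X + t·(A−X) with t = 8/11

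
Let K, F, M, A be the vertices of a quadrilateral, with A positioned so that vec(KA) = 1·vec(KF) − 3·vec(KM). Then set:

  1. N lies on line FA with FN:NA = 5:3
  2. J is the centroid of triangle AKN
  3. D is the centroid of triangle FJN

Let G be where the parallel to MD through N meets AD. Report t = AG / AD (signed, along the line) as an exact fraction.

Work in coordinates with K = (0, 0), F = (1, 0), M = (0, 1), A = (1, -3).
1. N lies on line FA with FN:NA = 5:3 ⇒ N = (1, -15/8)
2. J is the centroid of triangle AKN ⇒ J = (2/3, -13/8)
3. D is the centroid of triangle FJN ⇒ D = (8/9, -7/6)
through N parallel to MD: direction (8/9, -13/6); meets AD at G = (23/25, -42/25)
G = A + t·(D−A) with t = 18/25

t = 18/25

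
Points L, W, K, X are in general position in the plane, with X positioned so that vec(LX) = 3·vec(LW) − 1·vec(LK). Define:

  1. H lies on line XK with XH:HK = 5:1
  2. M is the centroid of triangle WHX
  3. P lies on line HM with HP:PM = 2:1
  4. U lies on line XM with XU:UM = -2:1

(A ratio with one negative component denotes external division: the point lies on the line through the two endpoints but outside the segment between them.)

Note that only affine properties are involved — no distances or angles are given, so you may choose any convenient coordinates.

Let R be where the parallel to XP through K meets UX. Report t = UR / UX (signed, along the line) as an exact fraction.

Choose coordinates L = (0, 0), W = (1, 0), K = (0, 1), X = (3, -1).
1. H lies on line XK with XH:HK = 5:1 ⇒ H = (1/2, 2/3)
2. M is the centroid of triangle WHX ⇒ M = (3/2, -1/9)
3. P lies on line HM with HP:PM = 2:1 ⇒ P = (7/6, 4/27)
4. U lies on line XM with XU:UM = -2:1 ⇒ U = (0, 7/9)
through K parallel to XP: direction (-11/6, 31/27); meets UX at R = (33/5, -47/15)
R = U + t·(X−U) with t = 11/5

t = 11/5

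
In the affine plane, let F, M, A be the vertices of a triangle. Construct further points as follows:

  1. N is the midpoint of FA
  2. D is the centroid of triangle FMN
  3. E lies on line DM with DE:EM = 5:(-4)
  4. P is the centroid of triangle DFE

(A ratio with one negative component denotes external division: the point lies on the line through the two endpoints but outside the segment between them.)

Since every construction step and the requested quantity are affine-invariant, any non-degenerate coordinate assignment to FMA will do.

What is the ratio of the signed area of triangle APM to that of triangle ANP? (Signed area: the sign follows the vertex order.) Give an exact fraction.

[APM]:[ANP] = -1/4

Work in coordinates with F = (0, 0), M = (1, 0), A = (0, 1).
1. N is the midpoint of FA ⇒ N = (0, 1/2)
2. D is the centroid of triangle FMN ⇒ D = (1/3, 1/6)
3. E lies on line DM with DE:EM = 5:(-4) ⇒ E = (11/3, -2/3)
4. P is the centroid of triangle DFE ⇒ P = (4/3, -1/6)
2·[APM] = -1/6, 2·[ANP] = 2/3
[APM]:[ANP] = -1/6:2/3 = -1/4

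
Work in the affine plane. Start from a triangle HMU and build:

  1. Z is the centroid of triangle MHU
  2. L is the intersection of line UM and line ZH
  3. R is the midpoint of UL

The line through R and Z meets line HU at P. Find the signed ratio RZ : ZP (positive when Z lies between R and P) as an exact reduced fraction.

Set H = (0, 0), M = (1, 0), U = (0, 1); any affine frame gives the same invariant.
1. Z is the centroid of triangle MHU ⇒ Z = (1/3, 1/3)
2. L is the intersection of line UM and line ZH ⇒ L = (1/2, 1/2)
3. R is the midpoint of UL ⇒ R = (1/4, 3/4)
line RZ meets HU at P = (0, 2)
Z = R + t·(P−R) with t = -1/3, so RZ:ZP = -1/3:4/3

RZ:ZP = -1/4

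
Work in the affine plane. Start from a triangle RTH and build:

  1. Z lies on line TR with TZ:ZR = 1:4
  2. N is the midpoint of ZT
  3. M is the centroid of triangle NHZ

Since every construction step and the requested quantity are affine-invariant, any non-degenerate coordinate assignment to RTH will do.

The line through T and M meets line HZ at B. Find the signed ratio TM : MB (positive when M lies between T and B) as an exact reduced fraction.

TM:MB = 5

Work in coordinates with R = (0, 0), T = (1, 0), H = (0, 1).
1. Z lies on line TR with TZ:ZR = 1:4 ⇒ Z = (4/5, 0)
2. N is the midpoint of ZT ⇒ N = (9/10, 0)
3. M is the centroid of triangle NHZ ⇒ M = (17/30, 1/3)
line TM meets HZ at B = (12/25, 2/5)
M = T + t·(B−T) with t = 5/6, so TM:MB = 5/6:1/6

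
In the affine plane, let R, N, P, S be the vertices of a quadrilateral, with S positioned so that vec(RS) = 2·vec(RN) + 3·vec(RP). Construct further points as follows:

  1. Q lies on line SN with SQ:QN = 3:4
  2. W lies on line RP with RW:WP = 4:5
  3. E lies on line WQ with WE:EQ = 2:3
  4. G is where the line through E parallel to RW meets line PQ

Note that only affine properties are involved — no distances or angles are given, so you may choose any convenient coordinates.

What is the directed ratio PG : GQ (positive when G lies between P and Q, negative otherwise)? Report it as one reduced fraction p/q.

PG:GQ = 2/3

Assign R = (0, 0), N = (1, 0), P = (0, 1), S = (2, 3) — the answer is frame-independent, so this choice is without loss of generality.
1. Q lies on line SN with SQ:QN = 3:4 ⇒ Q = (11/7, 12/7)
2. W lies on line RP with RW:WP = 4:5 ⇒ W = (0, 4/9)
3. E lies on line WQ with WE:EQ = 2:3 ⇒ E = (22/35, 20/21)
4. G is where the line through E parallel to RW meets line PQ ⇒ G = (22/35, 9/7)
G = P + t·(Q−P) with t = 2/5, so PG:GQ = t:(1−t) = 2/5:3/5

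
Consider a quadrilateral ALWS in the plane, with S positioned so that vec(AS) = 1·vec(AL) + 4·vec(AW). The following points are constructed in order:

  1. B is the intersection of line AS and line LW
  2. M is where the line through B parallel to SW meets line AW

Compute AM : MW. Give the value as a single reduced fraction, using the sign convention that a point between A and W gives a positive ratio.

AM:MW = 1/4

Choose coordinates A = (0, 0), L = (1, 0), W = (0, 1), S = (1, 4).
1. B is the intersection of line AS and line LW ⇒ B = (1/5, 4/5)
2. M is where the line through B parallel to SW meets line AW ⇒ M = (0, 1/5)
M = A + t·(W−A) with t = 1/5, so AM:MW = t:(1−t) = 1/5:4/5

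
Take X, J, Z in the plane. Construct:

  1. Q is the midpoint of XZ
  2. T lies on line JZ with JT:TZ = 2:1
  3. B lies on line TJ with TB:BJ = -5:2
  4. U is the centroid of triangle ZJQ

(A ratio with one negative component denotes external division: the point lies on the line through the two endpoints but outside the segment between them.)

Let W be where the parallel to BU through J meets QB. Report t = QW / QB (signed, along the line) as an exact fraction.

t = 21/17

Work in coordinates with X = (0, 0), J = (1, 0), Z = (0, 1).
1. Q is the midpoint of XZ ⇒ Q = (0, 1/2)
2. T lies on line JZ with JT:TZ = 2:1 ⇒ T = (1/3, 2/3)
3. B lies on line TJ with TB:BJ = -5:2 ⇒ B = (13/9, -4/9)
4. U is the centroid of triangle ZJQ ⇒ U = (1/3, 1/2)
through J parallel to BU: direction (-10/9, 17/18); meets QB at W = (91/51, -2/3)
W = Q + t·(B−Q) with t = 21/17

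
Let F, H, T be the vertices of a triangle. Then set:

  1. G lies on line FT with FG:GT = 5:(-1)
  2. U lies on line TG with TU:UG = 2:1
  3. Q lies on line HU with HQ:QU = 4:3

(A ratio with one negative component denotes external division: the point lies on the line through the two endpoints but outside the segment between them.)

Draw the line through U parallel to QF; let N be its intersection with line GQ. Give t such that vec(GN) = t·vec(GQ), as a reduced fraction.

t = 1/15

Choose coordinates F = (0, 0), H = (1, 0), T = (0, 1).
1. G lies on line FT with FG:GT = 5:(-1) ⇒ G = (0, 5/4)
2. U lies on line TG with TU:UG = 2:1 ⇒ U = (0, 7/6)
3. Q lies on line HU with HQ:QU = 4:3 ⇒ Q = (3/7, 2/3)
through U parallel to QF: direction (-3/7, -2/3); meets GQ at N = (1/35, 109/90)
N = G + t·(Q−G) with t = 1/15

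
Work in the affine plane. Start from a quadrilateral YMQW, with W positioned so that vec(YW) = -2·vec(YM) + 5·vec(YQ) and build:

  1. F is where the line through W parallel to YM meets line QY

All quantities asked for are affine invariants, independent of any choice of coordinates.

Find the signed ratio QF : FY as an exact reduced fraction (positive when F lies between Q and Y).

QF:FY = -4/5

Assign Y = (0, 0), M = (1, 0), Q = (0, 1), W = (-2, 5) — the answer is frame-independent, so this choice is without loss of generality.
1. F is where the line through W parallel to YM meets line QY ⇒ F = (0, 5)
F = Q + t·(Y−Q) with t = -4, so QF:FY = t:(1−t) = -4:5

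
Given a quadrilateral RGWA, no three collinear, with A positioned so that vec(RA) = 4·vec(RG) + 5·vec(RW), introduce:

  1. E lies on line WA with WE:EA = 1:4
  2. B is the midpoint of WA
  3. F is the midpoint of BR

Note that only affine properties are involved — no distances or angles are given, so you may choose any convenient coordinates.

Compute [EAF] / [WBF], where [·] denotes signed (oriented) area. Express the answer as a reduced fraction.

[EAF]:[WBF] = 8/5

Choose coordinates R = (0, 0), G = (1, 0), W = (0, 1), A = (4, 5).
1. E lies on line WA with WE:EA = 1:4 ⇒ E = (4/5, 9/5)
2. B is the midpoint of WA ⇒ B = (2, 3)
3. F is the midpoint of BR ⇒ F = (1, 3/2)
2·[EAF] = -8/5, 2·[WBF] = -1
[EAF]:[WBF] = -8/5:-1 = 8/5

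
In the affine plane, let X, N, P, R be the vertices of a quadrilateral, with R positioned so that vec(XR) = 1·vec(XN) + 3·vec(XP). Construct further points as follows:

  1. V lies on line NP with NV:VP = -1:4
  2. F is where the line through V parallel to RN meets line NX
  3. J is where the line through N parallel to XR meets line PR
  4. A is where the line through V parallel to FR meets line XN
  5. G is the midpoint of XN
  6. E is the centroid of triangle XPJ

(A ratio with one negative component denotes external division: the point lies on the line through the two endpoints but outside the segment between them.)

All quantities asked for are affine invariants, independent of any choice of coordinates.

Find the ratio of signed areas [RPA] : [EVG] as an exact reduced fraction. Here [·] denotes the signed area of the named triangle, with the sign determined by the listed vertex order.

[RPA]:[EVG] = -194/165

Choose coordinates X = (0, 0), N = (1, 0), P = (0, 1), R = (1, 3).
1. V lies on line NP with NV:VP = -1:4 ⇒ V = (4/3, -1/3)
2. F is where the line through V parallel to RN meets line NX ⇒ F = (4/3, 0)
3. J is where the line through N parallel to XR meets line PR ⇒ J = (4, 9)
4. A is where the line through V parallel to FR meets line XN ⇒ A = (35/27, 0)
5. G is the midpoint of XN ⇒ G = (1/2, 0)
6. E is the centroid of triangle XPJ ⇒ E = (4/3, 10/3)
2·[RPA] = 97/27, 2·[EVG] = -55/18
[RPA]:[EVG] = 97/27:-55/18 = -194/165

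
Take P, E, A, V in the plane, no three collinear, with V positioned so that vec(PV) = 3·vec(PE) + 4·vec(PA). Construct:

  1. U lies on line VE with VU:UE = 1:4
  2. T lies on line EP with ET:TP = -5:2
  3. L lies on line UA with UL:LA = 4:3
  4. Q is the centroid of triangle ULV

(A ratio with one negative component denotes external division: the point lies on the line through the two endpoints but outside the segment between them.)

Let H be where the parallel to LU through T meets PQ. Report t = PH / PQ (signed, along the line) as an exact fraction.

t = 22/45

Work in coordinates with P = (0, 0), E = (1, 0), A = (0, 1), V = (3, 4).
1. U lies on line VE with VU:UE = 1:4 ⇒ U = (13/5, 16/5)
2. T lies on line EP with ET:TP = -5:2 ⇒ T = (-2/3, 0)
3. L lies on line UA with UL:LA = 4:3 ⇒ L = (39/35, 68/35)
4. Q is the centroid of triangle ULV ⇒ Q = (47/21, 64/21)
through T parallel to LU: direction (52/35, 44/35); meets PQ at H = (1034/945, 1408/945)
H = P + t·(Q−P) with t = 22/45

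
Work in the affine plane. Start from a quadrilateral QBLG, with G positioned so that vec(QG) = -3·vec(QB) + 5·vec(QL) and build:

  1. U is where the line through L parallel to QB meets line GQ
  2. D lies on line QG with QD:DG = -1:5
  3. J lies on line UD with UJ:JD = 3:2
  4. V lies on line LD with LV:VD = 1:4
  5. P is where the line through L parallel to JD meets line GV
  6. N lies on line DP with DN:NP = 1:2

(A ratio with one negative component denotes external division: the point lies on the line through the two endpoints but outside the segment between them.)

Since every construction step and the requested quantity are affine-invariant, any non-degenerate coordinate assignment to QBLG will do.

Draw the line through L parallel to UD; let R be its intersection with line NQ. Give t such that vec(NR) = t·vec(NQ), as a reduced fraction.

Assign Q = (0, 0), B = (1, 0), L = (0, 1), G = (-3, 5) — the answer is frame-independent, so this choice is without loss of generality.
1. U is where the line through L parallel to QB meets line GQ ⇒ U = (-3/5, 1)
2. D lies on line QG with QD:DG = -1:5 ⇒ D = (3/4, -5/4)
3. J lies on line UD with UJ:JD = 3:2 ⇒ J = (21/100, -7/20)
4. V lies on line LD with LV:VD = 1:4 ⇒ V = (3/20, 11/20)
5. P is where the line through L parallel to JD meets line GV ⇒ P = (15/16, -9/16)
6. N lies on line DP with DN:NP = 1:2 ⇒ N = (13/16, -49/48)
through L parallel to UD: direction (27/20, -9/4); meets NQ at R = (39/16, -49/16)
R = N + t·(Q−N) with t = -2

t = -2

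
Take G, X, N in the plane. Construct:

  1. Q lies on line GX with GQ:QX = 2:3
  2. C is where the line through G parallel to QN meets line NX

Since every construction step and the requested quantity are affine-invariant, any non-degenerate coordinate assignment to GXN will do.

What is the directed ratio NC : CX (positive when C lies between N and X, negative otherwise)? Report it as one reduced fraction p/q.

NC:CX = -2/5

Set G = (0, 0), X = (1, 0), N = (0, 1); any affine frame gives the same invariant.
1. Q lies on line GX with GQ:QX = 2:3 ⇒ Q = (2/5, 0)
2. C is where the line through G parallel to QN meets line NX ⇒ C = (-2/3, 5/3)
C = N + t·(X−N) with t = -2/3, so NC:CX = t:(1−t) = -2/3:5/3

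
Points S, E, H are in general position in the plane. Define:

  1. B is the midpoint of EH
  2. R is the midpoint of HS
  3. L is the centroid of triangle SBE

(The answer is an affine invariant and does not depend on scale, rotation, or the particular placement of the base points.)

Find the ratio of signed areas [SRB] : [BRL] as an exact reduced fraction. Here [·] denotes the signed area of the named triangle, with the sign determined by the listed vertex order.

[SRB]:[BRL] = -3/2

Assign S = (0, 0), E = (1, 0), H = (0, 1) — the answer is frame-independent, so this choice is without loss of generality.
1. B is the midpoint of EH ⇒ B = (1/2, 1/2)
2. R is the midpoint of HS ⇒ R = (0, 1/2)
3. L is the centroid of triangle SBE ⇒ L = (1/2, 1/6)
2·[SRB] = -1/4, 2·[BRL] = 1/6
[SRB]:[BRL] = -1/4:1/6 = -3/2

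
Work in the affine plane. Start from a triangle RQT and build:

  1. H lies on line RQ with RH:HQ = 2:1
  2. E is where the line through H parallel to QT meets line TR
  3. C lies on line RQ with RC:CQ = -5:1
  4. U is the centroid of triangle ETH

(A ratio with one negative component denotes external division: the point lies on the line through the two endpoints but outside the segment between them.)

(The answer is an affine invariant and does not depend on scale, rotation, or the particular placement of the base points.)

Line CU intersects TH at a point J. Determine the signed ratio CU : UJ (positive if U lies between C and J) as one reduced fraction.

Work in coordinates with R = (0, 0), Q = (1, 0), T = (0, 1).
1. H lies on line RQ with RH:HQ = 2:1 ⇒ H = (2/3, 0)
2. E is where the line through H parallel to QT meets line TR ⇒ E = (0, 2/3)
3. C lies on line RQ with RC:CQ = -5:1 ⇒ C = (5/4, 0)
4. U is the centroid of triangle ETH ⇒ U = (2/9, 5/9)
line CU meets TH at J = (24/71, 35/71)
U = C + t·(J−C) with t = 71/63, so CU:UJ = 71/63:-8/63

CU:UJ = -71/8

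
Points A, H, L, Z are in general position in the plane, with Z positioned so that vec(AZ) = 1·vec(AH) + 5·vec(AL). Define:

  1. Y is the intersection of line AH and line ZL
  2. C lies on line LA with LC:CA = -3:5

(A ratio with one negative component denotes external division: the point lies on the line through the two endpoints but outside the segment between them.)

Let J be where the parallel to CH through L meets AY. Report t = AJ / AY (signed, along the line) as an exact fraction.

Choose coordinates A = (0, 0), H = (1, 0), L = (0, 1), Z = (1, 5).
1. Y is the intersection of line AH and line ZL ⇒ Y = (-1/4, 0)
2. C lies on line LA with LC:CA = -3:5 ⇒ C = (0, 5/2)
through L parallel to CH: direction (1, -5/2); meets AY at J = (2/5, 0)
J = A + t·(Y−A) with t = -8/5

t = -8/5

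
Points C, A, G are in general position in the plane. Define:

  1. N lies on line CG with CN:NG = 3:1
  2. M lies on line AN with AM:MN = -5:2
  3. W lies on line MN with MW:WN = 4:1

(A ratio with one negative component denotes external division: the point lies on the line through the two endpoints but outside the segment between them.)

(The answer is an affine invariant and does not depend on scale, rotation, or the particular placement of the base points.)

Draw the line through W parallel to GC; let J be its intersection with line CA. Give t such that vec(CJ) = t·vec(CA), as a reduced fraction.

Work in coordinates with C = (0, 0), A = (1, 0), G = (0, 1).
1. N lies on line CG with CN:NG = 3:1 ⇒ N = (0, 3/4)
2. M lies on line AN with AM:MN = -5:2 ⇒ M = (-2/3, 5/4)
3. W lies on line MN with MW:WN = 4:1 ⇒ W = (-2/15, 17/20)
through W parallel to GC: direction (0, -1); meets CA at J = (-2/15, 0)
J = C + t·(A−C) with t = -2/15

t = -2/15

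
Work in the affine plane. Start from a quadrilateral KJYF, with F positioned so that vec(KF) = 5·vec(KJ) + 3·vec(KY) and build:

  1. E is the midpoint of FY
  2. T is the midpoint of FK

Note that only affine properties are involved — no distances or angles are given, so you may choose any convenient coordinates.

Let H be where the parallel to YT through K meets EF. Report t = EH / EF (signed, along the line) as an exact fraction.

t = -3

Set K = (0, 0), J = (1, 0), Y = (0, 1), F = (5, 3); any affine frame gives the same invariant.
1. E is the midpoint of FY ⇒ E = (5/2, 2)
2. T is the midpoint of FK ⇒ T = (5/2, 3/2)
through K parallel to YT: direction (5/2, 1/2); meets EF at H = (-5, -1)
H = E + t·(F−E) with t = -3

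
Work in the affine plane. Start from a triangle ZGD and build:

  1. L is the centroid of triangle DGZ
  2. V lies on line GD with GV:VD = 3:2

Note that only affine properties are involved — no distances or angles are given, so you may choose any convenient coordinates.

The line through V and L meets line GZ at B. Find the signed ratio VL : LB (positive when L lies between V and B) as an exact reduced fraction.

Work in coordinates with Z = (0, 0), G = (1, 0), D = (0, 1).
1. L is the centroid of triangle DGZ ⇒ L = (1/3, 1/3)
2. V lies on line GD with GV:VD = 3:2 ⇒ V = (2/5, 3/5)
line VL meets GZ at B = (1/4, 0)
L = V + t·(B−V) with t = 4/9, so VL:LB = 4/9:5/9

VL:LB = 4/5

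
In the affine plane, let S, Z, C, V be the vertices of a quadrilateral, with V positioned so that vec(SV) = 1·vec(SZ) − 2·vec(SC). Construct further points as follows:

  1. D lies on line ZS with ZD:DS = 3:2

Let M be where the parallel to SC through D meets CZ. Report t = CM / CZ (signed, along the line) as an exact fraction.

t = 2/5

Choose coordinates S = (0, 0), Z = (1, 0), C = (0, 1), V = (1, -2).
1. D lies on line ZS with ZD:DS = 3:2 ⇒ D = (2/5, 0)
through D parallel to SC: direction (0, 1); meets CZ at M = (2/5, 3/5)
M = C + t·(Z−C) with t = 2/5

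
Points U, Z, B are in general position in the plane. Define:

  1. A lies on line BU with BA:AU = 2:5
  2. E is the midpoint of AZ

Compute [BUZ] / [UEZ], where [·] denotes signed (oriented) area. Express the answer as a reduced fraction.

Work in coordinates with U = (0, 0), Z = (1, 0), B = (0, 1).
1. A lies on line BU with BA:AU = 2:5 ⇒ A = (0, 5/7)
2. E is the midpoint of AZ ⇒ E = (1/2, 5/14)
2·[BUZ] = 1, 2·[UEZ] = -5/14
[BUZ]:[UEZ] = 1:-5/14 = -14/5

[BUZ]:[UEZ] = -14/5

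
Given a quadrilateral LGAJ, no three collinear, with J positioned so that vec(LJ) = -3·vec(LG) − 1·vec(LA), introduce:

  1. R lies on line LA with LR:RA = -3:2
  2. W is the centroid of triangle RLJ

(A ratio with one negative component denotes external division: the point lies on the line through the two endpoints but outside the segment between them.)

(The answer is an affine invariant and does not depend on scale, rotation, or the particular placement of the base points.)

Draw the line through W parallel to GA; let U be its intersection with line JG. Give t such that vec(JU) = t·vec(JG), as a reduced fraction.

Assign L = (0, 0), G = (1, 0), A = (0, 1), J = (-3, -1) — the answer is frame-independent, so this choice is without loss of generality.
1. R lies on line LA with LR:RA = -3:2 ⇒ R = (0, 3)
2. W is the centroid of triangle RLJ ⇒ W = (-1, 2/3)
through W parallel to GA: direction (-1, 1); meets JG at U = (-1/15, -4/15)
U = J + t·(G−J) with t = 11/15

t = 11/15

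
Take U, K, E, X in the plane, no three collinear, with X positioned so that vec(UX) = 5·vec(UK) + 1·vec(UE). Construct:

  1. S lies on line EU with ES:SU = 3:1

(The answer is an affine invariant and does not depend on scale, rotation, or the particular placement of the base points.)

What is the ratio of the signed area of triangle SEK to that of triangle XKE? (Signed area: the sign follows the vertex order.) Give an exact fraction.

[SEK]:[XKE] = 3/20

Set U = (0, 0), K = (1, 0), E = (0, 1), X = (5, 1); any affine frame gives the same invariant.
1. S lies on line EU with ES:SU = 3:1 ⇒ S = (0, 1/4)
2·[SEK] = -3/4, 2·[XKE] = -5
[SEK]:[XKE] = -3/4:-5 = 3/20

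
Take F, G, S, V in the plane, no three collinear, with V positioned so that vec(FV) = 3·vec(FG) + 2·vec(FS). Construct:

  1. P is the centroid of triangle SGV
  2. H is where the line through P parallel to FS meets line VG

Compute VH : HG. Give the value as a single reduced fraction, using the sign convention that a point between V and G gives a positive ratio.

Work in coordinates with F = (0, 0), G = (1, 0), S = (0, 1), V = (3, 2).
1. P is the centroid of triangle SGV ⇒ P = (4/3, 1)
2. H is where the line through P parallel to FS meets line VG ⇒ H = (4/3, 1/3)
H = V + t·(G−V) with t = 5/6, so VH:HG = t:(1−t) = 5/6:1/6

VH:HG = 5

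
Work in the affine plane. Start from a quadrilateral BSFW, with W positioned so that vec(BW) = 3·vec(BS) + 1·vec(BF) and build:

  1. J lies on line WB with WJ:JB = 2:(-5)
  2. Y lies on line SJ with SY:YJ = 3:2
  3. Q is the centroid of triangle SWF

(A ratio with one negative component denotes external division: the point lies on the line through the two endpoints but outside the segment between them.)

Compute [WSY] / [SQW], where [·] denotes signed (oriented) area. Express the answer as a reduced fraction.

[WSY]:[SQW] = -2/5

Work in coordinates with B = (0, 0), S = (1, 0), F = (0, 1), W = (3, 1).
1. J lies on line WB with WJ:JB = 2:(-5) ⇒ J = (5, 5/3)
2. Y lies on line SJ with SY:YJ = 3:2 ⇒ Y = (17/5, 1)
3. Q is the centroid of triangle SWF ⇒ Q = (4/3, 2/3)
2·[WSY] = 2/5, 2·[SQW] = -1
[WSY]:[SQW] = 2/5:-1 = -2/5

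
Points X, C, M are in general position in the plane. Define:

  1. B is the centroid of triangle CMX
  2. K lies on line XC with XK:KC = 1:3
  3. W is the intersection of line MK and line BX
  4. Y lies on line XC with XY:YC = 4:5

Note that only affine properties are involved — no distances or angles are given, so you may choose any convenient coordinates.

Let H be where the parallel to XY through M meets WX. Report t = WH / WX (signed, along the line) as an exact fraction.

t = -4

Assign X = (0, 0), C = (1, 0), M = (0, 1) — the answer is frame-independent, so this choice is without loss of generality.
1. B is the centroid of triangle CMX ⇒ B = (1/3, 1/3)
2. K lies on line XC with XK:KC = 1:3 ⇒ K = (1/4, 0)
3. W is the intersection of line MK and line BX ⇒ W = (1/5, 1/5)
4. Y lies on line XC with XY:YC = 4:5 ⇒ Y = (4/9, 0)
through M parallel to XY: direction (4/9, 0); meets WX at H = (1, 1)
H = W + t·(X−W) with t = -4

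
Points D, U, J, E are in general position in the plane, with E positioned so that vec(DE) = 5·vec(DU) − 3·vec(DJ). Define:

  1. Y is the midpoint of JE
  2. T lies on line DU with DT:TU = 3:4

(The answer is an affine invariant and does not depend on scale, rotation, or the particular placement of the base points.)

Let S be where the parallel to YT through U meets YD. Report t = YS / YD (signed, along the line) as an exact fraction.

Set D = (0, 0), U = (1, 0), J = (0, 1), E = (5, -3); any affine frame gives the same invariant.
1. Y is the midpoint of JE ⇒ Y = (5/2, -1)
2. T lies on line DU with DT:TU = 3:4 ⇒ T = (3/7, 0)
through U parallel to YT: direction (-29/14, 1); meets YD at S = (35/6, -7/3)
S = Y + t·(D−Y) with t = -4/3

t = -4/3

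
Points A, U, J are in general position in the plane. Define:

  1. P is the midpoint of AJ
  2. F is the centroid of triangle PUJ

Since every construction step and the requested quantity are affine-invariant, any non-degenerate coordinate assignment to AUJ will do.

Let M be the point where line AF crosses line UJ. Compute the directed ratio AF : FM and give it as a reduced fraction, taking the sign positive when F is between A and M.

AF:FM = 5

Work in coordinates with A = (0, 0), U = (1, 0), J = (0, 1).
1. P is the midpoint of AJ ⇒ P = (0, 1/2)
2. F is the centroid of triangle PUJ ⇒ F = (1/3, 1/2)
line AF meets UJ at M = (2/5, 3/5)
F = A + t·(M−A) with t = 5/6, so AF:FM = 5/6:1/6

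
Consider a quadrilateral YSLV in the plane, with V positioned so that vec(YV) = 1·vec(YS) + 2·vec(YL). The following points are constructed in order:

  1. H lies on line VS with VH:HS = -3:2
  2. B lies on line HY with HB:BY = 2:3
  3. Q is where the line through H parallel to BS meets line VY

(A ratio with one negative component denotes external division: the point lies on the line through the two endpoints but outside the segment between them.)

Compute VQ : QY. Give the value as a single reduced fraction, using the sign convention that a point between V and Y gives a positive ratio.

Choose coordinates Y = (0, 0), S = (1, 0), L = (0, 1), V = (1, 2).
1. H lies on line VS with VH:HS = -3:2 ⇒ H = (1, -4)
2. B lies on line HY with HB:BY = 2:3 ⇒ B = (3/5, -12/5)
3. Q is where the line through H parallel to BS meets line VY ⇒ Q = (5/2, 5)
Q = V + t·(Y−V) with t = -3/2, so VQ:QY = t:(1−t) = -3/2:5/2

VQ:QY = -3/5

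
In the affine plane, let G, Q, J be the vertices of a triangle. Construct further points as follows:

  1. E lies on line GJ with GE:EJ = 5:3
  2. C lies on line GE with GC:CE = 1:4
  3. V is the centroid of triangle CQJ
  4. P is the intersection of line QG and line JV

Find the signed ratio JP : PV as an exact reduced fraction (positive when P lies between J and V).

JP:PV = -8/3

Set G = (0, 0), Q = (1, 0), J = (0, 1); any affine frame gives the same invariant.
1. E lies on line GJ with GE:EJ = 5:3 ⇒ E = (0, 5/8)
2. C lies on line GE with GC:CE = 1:4 ⇒ C = (0, 1/8)
3. V is the centroid of triangle CQJ ⇒ V = (1/3, 3/8)
4. P is the intersection of line QG and line JV ⇒ P = (8/15, 0)
P = J + t·(V−J) with t = 8/5, so JP:PV = t:(1−t) = 8/5:-3/5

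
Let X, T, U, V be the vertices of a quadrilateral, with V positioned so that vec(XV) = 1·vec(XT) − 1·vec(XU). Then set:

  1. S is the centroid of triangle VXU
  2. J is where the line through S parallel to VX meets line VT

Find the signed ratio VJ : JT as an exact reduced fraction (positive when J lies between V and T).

VJ:JT = 1/2

Set X = (0, 0), T = (1, 0), U = (0, 1), V = (1, -1); any affine frame gives the same invariant.
1. S is the centroid of triangle VXU ⇒ S = (1/3, 0)
2. J is where the line through S parallel to VX meets line VT ⇒ J = (1, -2/3)
J = V + t·(T−V) with t = 1/3, so VJ:JT = t:(1−t) = 1/3:2/3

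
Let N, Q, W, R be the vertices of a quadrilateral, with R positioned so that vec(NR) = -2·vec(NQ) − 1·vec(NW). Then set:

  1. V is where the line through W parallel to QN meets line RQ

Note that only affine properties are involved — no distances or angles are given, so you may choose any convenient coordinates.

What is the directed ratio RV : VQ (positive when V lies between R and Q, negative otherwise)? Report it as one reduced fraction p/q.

RV:VQ = -2

Assign N = (0, 0), Q = (1, 0), W = (0, 1), R = (-2, -1) — the answer is frame-independent, so this choice is without loss of generality.
1. V is where the line through W parallel to QN meets line RQ ⇒ V = (4, 1)
V = R + t·(Q−R) with t = 2, so RV:VQ = t:(1−t) = 2:-1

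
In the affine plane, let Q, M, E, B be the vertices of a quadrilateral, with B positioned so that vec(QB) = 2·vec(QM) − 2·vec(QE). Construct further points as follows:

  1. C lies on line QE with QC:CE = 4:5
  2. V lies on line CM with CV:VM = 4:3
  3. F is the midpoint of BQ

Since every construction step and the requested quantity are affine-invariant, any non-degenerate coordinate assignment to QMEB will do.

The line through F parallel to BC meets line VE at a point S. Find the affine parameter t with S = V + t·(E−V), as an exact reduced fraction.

t = -6

Assign Q = (0, 0), M = (1, 0), E = (0, 1), B = (2, -2) — the answer is frame-independent, so this choice is without loss of generality.
1. C lies on line QE with QC:CE = 4:5 ⇒ C = (0, 4/9)
2. V lies on line CM with CV:VM = 4:3 ⇒ V = (4/7, 4/21)
3. F is the midpoint of BQ ⇒ F = (1, -1)
through F parallel to BC: direction (-2, 22/9); meets VE at S = (4, -14/3)
S = V + t·(E−V) with t = -6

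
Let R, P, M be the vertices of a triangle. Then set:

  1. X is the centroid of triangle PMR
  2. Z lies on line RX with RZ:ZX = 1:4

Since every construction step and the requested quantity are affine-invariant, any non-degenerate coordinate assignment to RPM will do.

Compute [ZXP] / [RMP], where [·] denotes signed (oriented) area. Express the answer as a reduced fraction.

[ZXP]:[RMP] = 4/15

Work in coordinates with R = (0, 0), P = (1, 0), M = (0, 1).
1. X is the centroid of triangle PMR ⇒ X = (1/3, 1/3)
2. Z lies on line RX with RZ:ZX = 1:4 ⇒ Z = (1/15, 1/15)
2·[ZXP] = -4/15, 2·[RMP] = -1
[ZXP]:[RMP] = -4/15:-1 = 4/15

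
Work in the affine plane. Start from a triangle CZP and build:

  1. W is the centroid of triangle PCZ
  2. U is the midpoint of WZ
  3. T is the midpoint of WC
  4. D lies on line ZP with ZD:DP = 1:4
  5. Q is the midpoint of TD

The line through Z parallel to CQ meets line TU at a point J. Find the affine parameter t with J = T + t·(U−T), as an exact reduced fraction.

t = 28/11

Choose coordinates C = (0, 0), Z = (1, 0), P = (0, 1).
1. W is the centroid of triangle PCZ ⇒ W = (1/3, 1/3)
2. U is the midpoint of WZ ⇒ U = (2/3, 1/6)
3. T is the midpoint of WC ⇒ T = (1/6, 1/6)
4. D lies on line ZP with ZD:DP = 1:4 ⇒ D = (4/5, 1/5)
5. Q is the midpoint of TD ⇒ Q = (29/60, 11/60)
through Z parallel to CQ: direction (29/60, 11/60); meets TU at J = (95/66, 1/6)
J = T + t·(U−T) with t = 28/11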